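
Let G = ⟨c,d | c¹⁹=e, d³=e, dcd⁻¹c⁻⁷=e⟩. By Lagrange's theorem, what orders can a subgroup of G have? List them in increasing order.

|G| = 57 = 3 · 19. By Lagrange's theorem the order of any subgroup divides 57; the divisors of 57 are 1, 3, 19, 57.

Answer: 1, 3, 19, 57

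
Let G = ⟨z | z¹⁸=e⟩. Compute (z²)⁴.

Compute successive powers of (z²), reducing at each step:
  (z²)²: (z²) · z² = z⁴
  (z²)³: (z⁴) · z² = z⁶
  (z²)⁴: (z⁶) · z² = z⁸

Answer: z⁸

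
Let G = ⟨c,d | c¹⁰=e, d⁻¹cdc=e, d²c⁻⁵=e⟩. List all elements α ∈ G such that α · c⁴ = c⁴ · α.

⟨c⁴⟩ ⊆ C_G(c⁴) since powers of c⁴ commute with c⁴; so |C_G(c⁴)| ≥ |⟨c⁴⟩| = 5.
By orbit–stabilizer, |C_G(c⁴)| = |G| / |conj. class of c⁴| = 20 / 2 = 10.
The 10 elements commuting with c⁴ are {e, c, c², c³, c⁴, c⁵, c⁶, c⁷, c⁸, c⁹}.

Answer: {e, c, c², c³, c⁴, c⁵, c⁶, c⁷, c⁸, c⁹}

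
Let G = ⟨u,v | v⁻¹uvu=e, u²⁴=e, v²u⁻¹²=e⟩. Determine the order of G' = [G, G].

G' = [G, G] is generated by all commutators. The generator-pair commutators are: [u, v] = u².
The subgroup they normally generate is {e, u², u⁴, u⁶, u⁸, u¹⁰, u¹², u¹⁴, u¹⁶, u¹⁸, u²⁰, u²²}, of order 12.
Check: |G/G'| = 48/12 = 4 is the order of the abelianisation.

Answer: 12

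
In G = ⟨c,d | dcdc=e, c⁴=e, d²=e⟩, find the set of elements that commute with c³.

⟨c³⟩ ⊆ C_G(c³) since powers of c³ commute with c³; so |C_G(c³)| ≥ |⟨c³⟩| = 4.
By orbit–stabilizer, |C_G(c³)| = |G| / |conj. class of c³| = 8 / 2 = 4.
The 4 elements commuting with c³ are {e, c, c², c³}.

Answer: {e, c, c², c³}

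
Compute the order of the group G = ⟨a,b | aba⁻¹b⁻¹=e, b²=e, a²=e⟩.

Enumerate words in the generators, reducing via the relations: the distinct elements are
  {a, b, e, ab}.
No further products give new elements, so |G| = 4.

Answer: 4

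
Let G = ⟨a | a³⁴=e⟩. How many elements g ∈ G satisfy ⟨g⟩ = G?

G is cyclic of order 34. An element generates G iff its order is 34, and a cyclic group of order 34 has exactly φ(34) = 16 such elements.

Answer: 16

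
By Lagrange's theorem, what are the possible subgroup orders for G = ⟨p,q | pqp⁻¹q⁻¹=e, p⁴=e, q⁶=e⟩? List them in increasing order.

|G| = 24 = 2³ · 3. By Lagrange's theorem the order of any subgroup divides 24; the divisors of 24 are 1, 2, 3, 4, 6, 8, 12, 24.

Answer: 1, 2, 3, 4, 6, 8, 12, 24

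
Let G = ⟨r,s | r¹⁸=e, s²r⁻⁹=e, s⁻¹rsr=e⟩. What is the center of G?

An element z ∈ Z(G) iff z commutes with every generator.
For example r⁹ is central: (r⁹)·r = r¹⁰ = r·(r⁹); (r⁹)·s = s⁻¹ = s·(r⁹).
Whereas r ∉ Z(G) since r·s = rs ≠ r⁸s⁻¹ = s·r.
Checking each of the 36 elements this way gives Z(G) = {e, r⁹}, of order 2.

Answer: {e, r⁹}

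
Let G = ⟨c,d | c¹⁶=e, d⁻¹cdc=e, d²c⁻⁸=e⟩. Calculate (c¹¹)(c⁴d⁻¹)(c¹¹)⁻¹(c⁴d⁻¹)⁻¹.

[(c¹¹), (c⁴d⁻¹)] = (c¹¹)·(c⁴d⁻¹)·(c¹¹)⁻¹·(c⁴d⁻¹)⁻¹.
  (c¹¹) · (c⁴d⁻¹) = c⁷d
  (c⁷d) · (c⁵) = c²d
  (c²d) · (c⁴d) = c⁶

Answer: c⁶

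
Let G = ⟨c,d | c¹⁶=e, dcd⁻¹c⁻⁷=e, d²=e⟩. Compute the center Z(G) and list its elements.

An element z ∈ Z(G) iff z commutes with every generator.
For example c⁸ is central: (c⁸)·c = c⁹ = c·(c⁸); (c⁸)·d = c⁸d = d·(c⁸).
Whereas c ∉ Z(G) since c·d = cd ≠ c⁷d = d·c.
Checking each of the 32 elements this way gives Z(G) = {e, c⁸}, of order 2.

Answer: {e, c⁸}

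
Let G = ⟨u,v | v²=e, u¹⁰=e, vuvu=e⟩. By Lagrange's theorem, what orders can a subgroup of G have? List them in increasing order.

|G| = 20 = 2² · 5. By Lagrange's theorem the order of any subgroup divides 20; the divisors of 20 are 1, 2, 4, 5, 10, 20.

Answer: 1, 2, 4, 5, 10, 20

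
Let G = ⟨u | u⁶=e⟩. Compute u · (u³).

Compute u · (u³) by multiplying left to right and reducing via the relations at each step:
  u · u³ = u⁴

Answer: u⁴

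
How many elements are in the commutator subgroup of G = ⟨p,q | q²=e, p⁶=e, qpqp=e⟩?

G' = [G, G] is generated by all commutators. The generator-pair commutators are: [p, q] = p².
The subgroup they normally generate is {e, p², p⁴}, of order 3.
Check: |G/G'| = 12/3 = 4 is the order of the abelianisation.

Answer: 3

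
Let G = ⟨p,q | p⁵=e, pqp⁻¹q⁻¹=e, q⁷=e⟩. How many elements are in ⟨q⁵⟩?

|⟨q⁵⟩| equals the order of q⁵. Compute successive powers until reaching e:
  (q⁵)¹ = q⁵, (q⁵)² = q³, (q⁵)³ = q, (q⁵)⁴ = q⁶, (q⁵)⁵ = q⁴, (q⁵)⁶ = q², (q⁵)⁷ = e.
The smallest positive k with (q⁵)ᵏ = e is 7, so |⟨q⁵⟩| = 7.

Answer: 7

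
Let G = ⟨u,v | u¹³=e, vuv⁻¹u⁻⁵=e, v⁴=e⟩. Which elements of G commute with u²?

⟨u²⟩ ⊆ C_G(u²) since powers of u² commute with u²; so |C_G(u²)| ≥ |⟨u²⟩| = 13.
By orbit–stabilizer, |C_G(u²)| = |G| / |conj. class of u²| = 52 / 4 = 13.
The 13 elements commuting with u² are {e, u, u², u³, u⁴, u⁵, u⁶, u⁷, u⁸, u⁹, u¹⁰, u¹¹, u¹²}.

Answer: {e, u, u², u³, u⁴, u⁵, u⁶, u⁷, u⁸, u⁹, u¹⁰, u¹¹, u¹²}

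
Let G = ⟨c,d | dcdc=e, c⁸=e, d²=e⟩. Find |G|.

Enumerate words in the generators, reducing via the relations: the distinct elements are
  {c, d, e, cd, c², c³, c⁴, c⁵, c⁶, c⁷, c²d, c³d, c⁴d, c⁵d, c⁶d, c⁷d}.
No further products give new elements, so |G| = 16.

Answer: 16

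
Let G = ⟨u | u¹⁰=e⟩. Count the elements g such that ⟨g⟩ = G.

G is cyclic of order 10. An element generates G iff its order is 10, and a cyclic group of order 10 has exactly φ(10) = 4 such elements.

Answer: 4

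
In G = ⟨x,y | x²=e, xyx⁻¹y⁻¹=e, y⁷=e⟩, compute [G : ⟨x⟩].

First find ord(x) by computing successive powers:
  x¹ = x, x² = e.
So |⟨x⟩| = ord(x) = 2. With |G| = 14, by Lagrange [G : ⟨x⟩] = 14/2 = 7.

Answer: 7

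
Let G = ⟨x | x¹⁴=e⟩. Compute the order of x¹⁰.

Compute successive powers until reaching e:
  (x¹⁰)¹ = x¹⁰, (x¹⁰)² = x⁶, (x¹⁰)³ = x², (x¹⁰)⁴ = x¹², (x¹⁰)⁵ = x⁸, (x¹⁰)⁶ = x⁴, (x¹⁰)⁷ = e.
The smallest positive k with (x¹⁰)ᵏ = e is 7.

Answer: 7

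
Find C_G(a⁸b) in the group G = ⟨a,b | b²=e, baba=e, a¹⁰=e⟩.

⟨a⁸b⟩ ⊆ C_G(a⁸b) since powers of a⁸b commute with a⁸b; so |C_G(a⁸b)| ≥ |⟨a⁸b⟩| = 2.
By orbit–stabilizer, |C_G(a⁸b)| = |G| / |conj. class of a⁸b| = 20 / 5 = 4.
The 4 elements commuting with a⁸b are {e, a⁵, a³b, a⁸b}.

Answer: {e, a⁵, a³b, a⁸b}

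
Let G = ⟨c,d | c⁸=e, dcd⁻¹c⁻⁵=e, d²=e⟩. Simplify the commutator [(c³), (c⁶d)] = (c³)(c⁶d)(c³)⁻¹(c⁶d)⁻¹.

[(c³), (c⁶d)] = (c³)·(c⁶d)·(c³)⁻¹·(c⁶d)⁻¹.
  (c³) · (c⁶d) = cd
  (cd) · (c⁵) = c²d
  (c²d) · (c²d) = c⁴

Answer: c⁴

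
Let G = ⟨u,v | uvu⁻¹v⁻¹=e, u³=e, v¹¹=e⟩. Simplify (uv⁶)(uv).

Compute (uv⁶) · (uv) by multiplying left to right and reducing via the relations at each step:
  (uv⁶) · u = u²v⁶
  (u²v⁶) · v = u²v⁷

Answer: u²v⁷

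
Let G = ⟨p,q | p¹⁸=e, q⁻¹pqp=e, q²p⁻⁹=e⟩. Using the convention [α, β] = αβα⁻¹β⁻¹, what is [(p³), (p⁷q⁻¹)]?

[(p³), (p⁷q⁻¹)] = (p³)·(p⁷q⁻¹)·(p³)⁻¹·(p⁷q⁻¹)⁻¹.
  (p³) · (p⁷q⁻¹) = pq
  (pq) · (p¹⁵) = p⁴q
  (p⁴q) · (p⁷q) = p⁶

Answer: p⁶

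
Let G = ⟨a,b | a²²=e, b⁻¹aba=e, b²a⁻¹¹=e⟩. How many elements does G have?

Enumerate words in the generators, reducing via the relations: the distinct elements are
  {a, b, e, ab, a², a³, a⁴, a⁵, a⁶, a⁷, a⁸, a⁹, a²b, a²¹, a²⁰, a³b, a¹², a¹³, a¹¹, a¹⁰, a¹⁴, a¹⁵, a¹⁶, a¹⁷, a¹⁸, a¹⁹, a⁴b, a⁵b, a⁶b, a⁷b, a⁸b, a⁹b, b⁻¹, ab⁻¹, a¹⁰b, a²b⁻¹, a³b⁻¹, a⁴b⁻¹, a⁵b⁻¹, a⁶b⁻¹, a⁷b⁻¹, a⁸b⁻¹, a⁹b⁻¹, a¹⁰b⁻¹}.
No further products give new elements, so |G| = 44.

Answer: 44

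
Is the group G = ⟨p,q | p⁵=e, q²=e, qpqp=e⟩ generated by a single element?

Every cyclic group is abelian. But p·q = pq while q·p = p⁴q, so p·q ≠ q·p and G is not abelian. Hence G is not cyclic.

Answer: No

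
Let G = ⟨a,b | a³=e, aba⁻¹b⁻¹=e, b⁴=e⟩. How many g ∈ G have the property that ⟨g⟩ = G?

G is cyclic of order 12. An element generates G iff its order is 12, and a cyclic group of order 12 has exactly φ(12) = 4 such elements.

Answer: 4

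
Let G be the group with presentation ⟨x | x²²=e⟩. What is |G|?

G is generated by a single element, so G is cyclic. The relator gives x²² = e and no smaller power is forced to be e, so the 22 powers {e, x, x², x³, x⁴, x⁵, x⁶, x⁷, x⁸, x⁹, x²¹, x²⁰, x¹², x¹³, x¹¹, x¹⁰, x¹⁴, x¹⁵, x¹⁶, x¹⁷, x¹⁸, x¹⁹} are distinct. Hence |G| = 22.

Answer: 22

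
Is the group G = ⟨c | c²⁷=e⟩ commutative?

G has a single generator, so G is cyclic and hence abelian.

Answer: Yes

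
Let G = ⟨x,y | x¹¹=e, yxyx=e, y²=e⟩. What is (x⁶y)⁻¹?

The order of (x⁶y) is 2 (smallest k with (x⁶y)ᵏ = e), so (x⁶y)⁻¹ = (x⁶y)¹ = x⁶y.
Check: (x⁶y) · (x⁶y) → (x⁶y) · x⁶ = y;   y · y = e, giving e as required.

Answer: x⁶y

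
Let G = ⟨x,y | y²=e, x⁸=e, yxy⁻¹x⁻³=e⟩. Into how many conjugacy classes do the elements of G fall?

The conjugacy classes (representative and size) are:
  [e] (size 1), [x³] (size 2), [x²] (size 2), [x⁴] (size 1), [x⁵] (size 2), [x⁴y] (size 4), [xy] (size 4).
Class equation: 1 + 2 + 2 + 1 + 2 + 4 + 4 = 16 = |G|. So G has 7 conjugacy classes.

Answer: 7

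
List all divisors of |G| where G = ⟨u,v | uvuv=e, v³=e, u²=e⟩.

|G| = 6 = 2 · 3. By Lagrange's theorem the order of any subgroup divides 6; the divisors of 6 are 1, 2, 3, 6.

Answer: 1, 2, 3, 6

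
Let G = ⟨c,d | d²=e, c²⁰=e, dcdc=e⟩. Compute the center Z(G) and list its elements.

An element z ∈ Z(G) iff z commutes with every generator.
For example c¹⁰ is central: (c¹⁰)·c = c¹¹ = c·(c¹⁰); (c¹⁰)·d = c¹⁰d = d·(c¹⁰).
Whereas c ∉ Z(G) since c·d = cd ≠ c¹⁹d = d·c.
Checking each of the 40 elements this way gives Z(G) = {e, c¹⁰}, of order 2.

Answer: {e, c¹⁰}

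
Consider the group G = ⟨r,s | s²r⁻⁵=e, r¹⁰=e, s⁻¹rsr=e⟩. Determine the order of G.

Enumerate words in the generators, reducing via the relations: the distinct elements are
  {e, r, s, rs, r², r³, r⁴, r⁵, r⁶, r⁷, r⁸, r⁹, r²s, r³s, r⁴s, s⁻¹, rs⁻¹, r²s⁻¹, r³s⁻¹, r⁴s⁻¹}.
No further products give new elements, so |G| = 20.

Answer: 20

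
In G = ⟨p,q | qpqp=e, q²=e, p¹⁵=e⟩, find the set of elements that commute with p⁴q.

⟨p⁴q⟩ ⊆ C_G(p⁴q) since powers of p⁴q commute with p⁴q; so |C_G(p⁴q)| ≥ |⟨p⁴q⟩| = 2.
By orbit–stabilizer, |C_G(p⁴q)| = |G| / |conj. class of p⁴q| = 30 / 15 = 2.
The 2 elements commuting with p⁴q are {e, p⁴q}.

Answer: {e, p⁴q}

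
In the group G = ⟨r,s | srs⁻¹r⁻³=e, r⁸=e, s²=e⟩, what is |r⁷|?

Compute successive powers until reaching e:
  (r⁷)¹ = r⁷, (r⁷)² = r⁶, (r⁷)³ = r⁵, (r⁷)⁴ = r⁴, (r⁷)⁵ = r³, (r⁷)⁶ = r², (r⁷)⁷ = r, (r⁷)⁸ = e.
The smallest positive k with (r⁷)ᵏ = e is 8.

Answer: 8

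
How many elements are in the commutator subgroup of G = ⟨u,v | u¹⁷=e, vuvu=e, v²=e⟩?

G' = [G, G] is generated by all commutators. The generator-pair commutators are: [u, v] = u².
The subgroup they normally generate is {e, u, u², u³, u⁴, u⁵, u⁶, u⁷, u⁸, u⁹, u¹⁰, u¹¹, u¹², u¹³, u¹⁴, u¹⁵, u¹⁶}, of order 17.
Check: |G/G'| = 34/17 = 2 is the order of the abelianisation.

Answer: 17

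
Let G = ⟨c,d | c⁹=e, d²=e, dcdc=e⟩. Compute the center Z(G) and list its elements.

An element z ∈ Z(G) iff z commutes with every generator.
For example e is central: e·c = c = c·e; e·d = d = d·e.
Whereas c ∉ Z(G) since c·d = cd ≠ c⁸d = d·c.
Checking each of the 18 elements this way gives Z(G) = {e}, of order 1.

Answer: {e}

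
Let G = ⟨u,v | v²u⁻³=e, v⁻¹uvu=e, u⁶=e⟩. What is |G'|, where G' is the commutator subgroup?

G' = [G, G] is generated by all commutators. The generator-pair commutators are: [u, v] = u².
The subgroup they normally generate is {e, u², u⁴}, of order 3.
Check: |G/G'| = 12/3 = 4 is the order of the abelianisation.

Answer: 3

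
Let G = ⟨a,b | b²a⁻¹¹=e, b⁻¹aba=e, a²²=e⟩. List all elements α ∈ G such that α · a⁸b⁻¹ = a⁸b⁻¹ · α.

⟨a⁸b⁻¹⟩ ⊆ C_G(a⁸b⁻¹) since powers of a⁸b⁻¹ commute with a⁸b⁻¹; so |C_G(a⁸b⁻¹)| ≥ |⟨a⁸b⁻¹⟩| = 4.
By orbit–stabilizer, |C_G(a⁸b⁻¹)| = |G| / |conj. class of a⁸b⁻¹| = 44 / 11 = 4.
The 4 elements commuting with a⁸b⁻¹ are {e, a¹¹, a⁸b, a⁸b⁻¹}.

Answer: {e, a¹¹, a⁸b, a⁸b⁻¹}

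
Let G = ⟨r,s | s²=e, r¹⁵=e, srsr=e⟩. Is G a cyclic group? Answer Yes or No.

Every cyclic group is abelian. But r·s = rs while s·r = r¹⁴s, so r·s ≠ s·r and G is not abelian. Hence G is not cyclic.

Answer: No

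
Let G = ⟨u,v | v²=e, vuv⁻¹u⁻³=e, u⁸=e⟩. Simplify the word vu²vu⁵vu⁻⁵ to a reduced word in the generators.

Multiply left to right, reducing at each step:
  v · u² = u⁶v
  (u⁶v) · v = u⁶
  (u⁶) · u⁵ = u³
  (u³) · v = u³v
  (u³v) · u⁻⁵ = u⁴v

Answer: u⁴v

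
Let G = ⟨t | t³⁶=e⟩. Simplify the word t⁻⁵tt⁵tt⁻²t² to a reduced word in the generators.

Multiply left to right, reducing at each step:
  (t³¹) · t = t³²
  (t³²) · t⁵ = t
  t · t = t²
  (t²) · t⁻² = e
  e · t² = t²

Answer: t²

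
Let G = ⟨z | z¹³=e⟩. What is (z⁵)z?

Compute (z⁵) · z by multiplying left to right and reducing via the relations at each step:
  (z⁵) · z = z⁶

Answer: z⁶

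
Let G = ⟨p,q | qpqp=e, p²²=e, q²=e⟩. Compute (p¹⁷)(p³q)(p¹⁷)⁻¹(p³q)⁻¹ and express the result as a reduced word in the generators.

[(p¹⁷), (p³q)] = (p¹⁷)·(p³q)·(p¹⁷)⁻¹·(p³q)⁻¹.
  (p¹⁷) · (p³q) = p²⁰q
  (p²⁰q) · (p⁵) = p¹⁵q
  (p¹⁵q) · (p³q) = p¹²

Answer: p¹²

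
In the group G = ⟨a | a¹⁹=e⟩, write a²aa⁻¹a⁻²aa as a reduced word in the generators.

Multiply left to right, reducing at each step:
  (a²) · a = a³
  (a³) · a⁻¹ = a²
  (a²) · a⁻² = e
  e · a = a
  a · a = a²

Answer: a²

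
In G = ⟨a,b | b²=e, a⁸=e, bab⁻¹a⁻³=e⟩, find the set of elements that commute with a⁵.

⟨a⁵⟩ ⊆ C_G(a⁵) since powers of a⁵ commute with a⁵; so |C_G(a⁵)| ≥ |⟨a⁵⟩| = 8.
By orbit–stabilizer, |C_G(a⁵)| = |G| / |conj. class of a⁵| = 16 / 2 = 8.
The 8 elements commuting with a⁵ are {e, a, a², a³, a⁴, a⁵, a⁶, a⁷}.

Answer: {e, a, a², a³, a⁴, a⁵, a⁶, a⁷}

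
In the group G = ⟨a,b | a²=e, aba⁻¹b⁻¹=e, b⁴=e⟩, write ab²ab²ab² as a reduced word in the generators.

Multiply left to right, reducing at each step:
  a · b² = ab²
  (ab²) · a = b²
  (b²) · b² = e
  e · a = a
  a · b² = ab²

Answer: ab²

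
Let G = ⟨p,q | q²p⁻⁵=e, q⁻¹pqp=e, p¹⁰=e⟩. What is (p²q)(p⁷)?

Compute (p²q) · (p⁷) by multiplying left to right and reducing via the relations at each step:
  (p²q) · p⁷ = q⁻¹

Answer: q⁻¹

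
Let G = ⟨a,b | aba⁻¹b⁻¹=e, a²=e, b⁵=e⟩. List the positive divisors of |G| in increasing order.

|G| = 10 = 2 · 5. By Lagrange's theorem the order of any subgroup divides 10; the divisors of 10 are 1, 2, 5, 10.

Answer: 1, 2, 5, 10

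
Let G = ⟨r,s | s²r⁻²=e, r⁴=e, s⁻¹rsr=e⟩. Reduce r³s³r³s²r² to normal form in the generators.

Multiply left to right, reducing at each step:
  (r³) · s³ = rs
  (rs) · r³ = s⁻¹
  (s⁻¹) · s² = s
  s · r² = s⁻¹

Answer: s⁻¹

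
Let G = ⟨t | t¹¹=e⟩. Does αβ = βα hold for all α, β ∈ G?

G has a single generator, so G is cyclic and hence abelian.

Answer: Yes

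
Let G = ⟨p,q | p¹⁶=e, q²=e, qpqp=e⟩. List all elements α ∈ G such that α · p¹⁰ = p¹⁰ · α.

⟨p¹⁰⟩ ⊆ C_G(p¹⁰) since powers of p¹⁰ commute with p¹⁰; so |C_G(p¹⁰)| ≥ |⟨p¹⁰⟩| = 8.
By orbit–stabilizer, |C_G(p¹⁰)| = |G| / |conj. class of p¹⁰| = 32 / 2 = 16.
The 16 elements commuting with p¹⁰ are {e, p, p², p³, p⁴, p⁵, p⁶, p⁷, p⁸, p⁹, p¹⁰, p¹¹, p¹², p¹³, p¹⁴, p¹⁵}.

Answer: {e, p, p², p³, p⁴, p⁵, p⁶, p⁷, p⁸, p⁹, p¹⁰, p¹¹, p¹², p¹³, p¹⁴, p¹⁵}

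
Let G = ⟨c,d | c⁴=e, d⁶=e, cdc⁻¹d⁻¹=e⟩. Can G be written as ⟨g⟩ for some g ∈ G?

|G| = 24, but the maximum element order in G is 12 < 24. No single element generates all of G, so G is not cyclic.

Answer: No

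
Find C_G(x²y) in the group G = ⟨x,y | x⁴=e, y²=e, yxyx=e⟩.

⟨x²y⟩ ⊆ C_G(x²y) since powers of x²y commute with x²y; so |C_G(x²y)| ≥ |⟨x²y⟩| = 2.
By orbit–stabilizer, |C_G(x²y)| = |G| / |conj. class of x²y| = 8 / 2 = 4.
The 4 elements commuting with x²y are {e, x², y, x²y}.

Answer: {e, x², y, x²y}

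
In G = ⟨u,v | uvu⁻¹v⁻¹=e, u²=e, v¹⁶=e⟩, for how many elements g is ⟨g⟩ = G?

⟨g⟩ = G would require ord(g) = |G| = 32, but the maximum element order in G is 16 < 32. So G is not cyclic and no single element generates it: the count is 0.

Answer: 0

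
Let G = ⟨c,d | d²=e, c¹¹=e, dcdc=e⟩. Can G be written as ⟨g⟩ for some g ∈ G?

Every cyclic group is abelian. But c·d = cd while d·c = c¹⁰d, so c·d ≠ d·c and G is not abelian. Hence G is not cyclic.

Answer: No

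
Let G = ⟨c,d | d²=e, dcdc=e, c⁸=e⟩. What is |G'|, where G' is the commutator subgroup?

G' = [G, G] is generated by all commutators. The generator-pair commutators are: [c, d] = c².
The subgroup they normally generate is {e, c², c⁴, c⁶}, of order 4.
Check: |G/G'| = 16/4 = 4 is the order of the abelianisation.

Answer: 4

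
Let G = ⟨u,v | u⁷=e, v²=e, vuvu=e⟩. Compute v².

Compute successive powers of v, reducing at each step:
  v²: v · v = e

Answer: e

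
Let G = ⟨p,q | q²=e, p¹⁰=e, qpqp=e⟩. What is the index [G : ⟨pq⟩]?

First find ord(pq) by computing successive powers:
  (pq)¹ = pq, (pq)² = e.
So |⟨pq⟩| = ord(pq) = 2. With |G| = 20, by Lagrange [G : ⟨pq⟩] = 20/2 = 10.

Answer: 10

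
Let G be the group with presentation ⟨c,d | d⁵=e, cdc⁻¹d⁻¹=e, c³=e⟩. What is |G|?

Enumerate words in the generators, reducing via the relations: the distinct elements are
  {c, d, e, cd, c², d², d³, d⁴, cd², cd³, cd⁴, c²d, c²d², c²d³, c²d⁴}.
No further products give new elements, so |G| = 15.

Answer: 15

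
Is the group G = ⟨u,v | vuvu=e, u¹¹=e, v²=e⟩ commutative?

u·v = uv but v·u = u¹⁰v, so u·v ≠ v·u and G is not abelian.

Answer: No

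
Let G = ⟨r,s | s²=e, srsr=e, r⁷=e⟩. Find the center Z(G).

An element z ∈ Z(G) iff z commutes with every generator.
For example e is central: e·r = r = r·e; e·s = s = s·e.
Whereas r ∉ Z(G) since r·s = rs ≠ r⁶s = s·r.
Checking each of the 14 elements this way gives Z(G) = {e}, of order 1.

Answer: {e}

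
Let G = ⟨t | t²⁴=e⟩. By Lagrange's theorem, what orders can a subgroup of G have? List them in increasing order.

|G| = 24 = 2³ · 3. By Lagrange's theorem the order of any subgroup divides 24; the divisors of 24 are 1, 2, 3, 4, 6, 8, 12, 24.

Answer: 1, 2, 3, 4, 6, 8, 12, 24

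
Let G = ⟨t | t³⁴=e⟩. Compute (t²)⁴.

Compute successive powers of (t²), reducing at each step:
  (t²)²: (t²) · t² = t⁴
  (t²)³: (t⁴) · t² = t⁶
  (t²)⁴: (t⁶) · t² = t⁸

Answer: t⁸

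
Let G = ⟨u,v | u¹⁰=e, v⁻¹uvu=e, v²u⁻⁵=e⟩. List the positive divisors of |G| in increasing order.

|G| = 20 = 2² · 5. By Lagrange's theorem the order of any subgroup divides 20; the divisors of 20 are 1, 2, 4, 5, 10, 20.

Answer: 1, 2, 4, 5, 10, 20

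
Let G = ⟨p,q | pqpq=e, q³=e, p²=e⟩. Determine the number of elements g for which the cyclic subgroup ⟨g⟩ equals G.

⟨g⟩ = G would require ord(g) = |G| = 6, but the maximum element order in G is 3 < 6. So G is not cyclic and no single element generates it: the count is 0.

Answer: 0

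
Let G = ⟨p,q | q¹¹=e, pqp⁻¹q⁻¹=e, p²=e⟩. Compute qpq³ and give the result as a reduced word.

Multiply left to right, reducing at each step:
  q · p = pq
  (pq) · q³ = pq⁴

Answer: pq⁴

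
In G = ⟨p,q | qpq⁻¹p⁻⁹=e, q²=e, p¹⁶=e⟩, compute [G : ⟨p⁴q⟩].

First find ord(p⁴q) by computing successive powers:
  (p⁴q)¹ = p⁴q, (p⁴q)² = p⁸, (p⁴q)³ = p¹²q, (p⁴q)⁴ = e.
So |⟨p⁴q⟩| = ord(p⁴q) = 4. With |G| = 32, by Lagrange [G : ⟨p⁴q⟩] = 32/4 = 8.

Answer: 8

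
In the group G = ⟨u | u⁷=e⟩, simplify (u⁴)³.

Compute successive powers of (u⁴), reducing at each step:
  (u⁴)²: (u⁴) · u⁴ = u
  (u⁴)³: u · u⁴ = u⁵

Answer: u⁵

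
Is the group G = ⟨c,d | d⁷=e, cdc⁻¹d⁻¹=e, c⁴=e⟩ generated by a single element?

|G| = 28. The element cd has order 28 (its powers give 28 distinct elements), so ⟨cd⟩ = G and G is cyclic.

Answer: Yes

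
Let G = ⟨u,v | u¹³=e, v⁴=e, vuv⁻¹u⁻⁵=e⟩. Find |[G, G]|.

G' = [G, G] is generated by all commutators. The generator-pair commutators are: [u, v] = u⁹.
The subgroup they normally generate is {e, u, u², u³, u⁴, u⁵, u⁶, u⁷, u⁸, u⁹, u¹⁰, u¹¹, u¹²}, of order 13.
Check: |G/G'| = 52/13 = 4 is the order of the abelianisation.

Answer: 13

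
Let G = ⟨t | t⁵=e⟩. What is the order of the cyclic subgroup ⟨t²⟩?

|⟨t²⟩| equals the order of t². Compute successive powers until reaching e:
  (t²)¹ = t², (t²)² = t⁴, (t²)³ = t, (t²)⁴ = t³, (t²)⁵ = e.
The smallest positive k with (t²)ᵏ = e is 5, so |⟨t²⟩| = 5.

Answer: 5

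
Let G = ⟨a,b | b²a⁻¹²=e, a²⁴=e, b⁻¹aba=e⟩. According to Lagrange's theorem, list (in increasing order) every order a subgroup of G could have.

|G| = 48 = 2⁴ · 3. By Lagrange's theorem the order of any subgroup divides 48; the divisors of 48 are 1, 2, 3, 4, 6, 8, 12, 16, 24, 48.

Answer: 1, 2, 3, 4, 6, 8, 12, 16, 24, 48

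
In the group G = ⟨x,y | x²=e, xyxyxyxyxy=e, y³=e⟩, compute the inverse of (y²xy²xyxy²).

The order of (y²xy²xyxy²) is 3 (smallest k with (y²xy²xyxy²)ᵏ = e), so (y²xy²xyxy²)⁻¹ = (y²xy²xyxy²)² = yxy²xyxy.
Check: (y²xy²xyxy²) · (yxy²xyxy) → (y²xy²xyxy²) · y = y²xy²xyx;   (y²xy²xyx) · x = y²xy²xy;   (y²xy²xy) · y² = y²xy²x;   (y²xy²x) · x = y²xy²;   (y²xy²) · y = y²x;   (y²x) · x = y²;   (y²) · y = e, giving e as required.

Answer: yxy²xyxy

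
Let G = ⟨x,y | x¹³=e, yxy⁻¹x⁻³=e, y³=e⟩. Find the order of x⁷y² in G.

Compute successive powers until reaching e:
  (x⁷y²)¹ = x⁷y², (x⁷y²)² = x⁵y, (x⁷y²)³ = e.
The smallest positive k with (x⁷y²)ᵏ = e is 3.

Answer: 3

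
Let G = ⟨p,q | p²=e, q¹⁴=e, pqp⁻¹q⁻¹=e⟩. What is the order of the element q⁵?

Compute successive powers until reaching e:
  (q⁵)¹ = q⁵, (q⁵)² = q¹⁰, (q⁵)³ = q, (q⁵)⁴ = q⁶, (q⁵)⁵ = q¹¹, (q⁵)⁶ = q², (q⁵)⁷ = q⁷, (q⁵)⁸ = q¹², (q⁵)⁹ = q³, (q⁵)¹⁰ = q⁸, (q⁵)¹¹ = q¹³, (q⁵)¹² = q⁴, (q⁵)¹³ = q⁹, (q⁵)¹⁴ = e.
The smallest positive k with (q⁵)ᵏ = e is 14.

Answer: 14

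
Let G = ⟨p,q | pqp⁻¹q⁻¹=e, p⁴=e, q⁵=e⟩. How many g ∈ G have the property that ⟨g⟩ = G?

G is cyclic of order 20. An element generates G iff its order is 20, and a cyclic group of order 20 has exactly φ(20) = 8 such elements.

Answer: 8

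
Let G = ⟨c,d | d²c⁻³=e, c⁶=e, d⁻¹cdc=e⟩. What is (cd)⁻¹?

The order of (cd) is 4 (smallest k with (cd)ᵏ = e), so (cd)⁻¹ = (cd)³ = cd⁻¹.
Check: (cd) · (cd⁻¹) → (cd) · c = d;   d · d⁻¹ = e, giving e as required.

Answer: cd⁻¹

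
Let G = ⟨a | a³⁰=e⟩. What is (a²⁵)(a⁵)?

Compute (a²⁵) · (a⁵) by multiplying left to right and reducing via the relations at each step:
  (a²⁵) · a⁵ = e

Answer: e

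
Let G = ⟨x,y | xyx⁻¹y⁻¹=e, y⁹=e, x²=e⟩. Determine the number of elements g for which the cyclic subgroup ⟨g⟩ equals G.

G is cyclic of order 18. An element generates G iff its order is 18, and a cyclic group of order 18 has exactly φ(18) = 6 such elements.

Answer: 6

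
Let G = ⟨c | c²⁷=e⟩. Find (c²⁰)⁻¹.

The order of (c²⁰) is 27 (smallest k with (c²⁰)ᵏ = e), so (c²⁰)⁻¹ = (c²⁰)²⁶ = c⁷.
Check: (c²⁰) · (c⁷) → (c²⁰) · c⁷ = e, giving e as required.

Answer: c⁷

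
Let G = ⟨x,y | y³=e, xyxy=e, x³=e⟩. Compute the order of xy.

Compute successive powers until reaching e:
  (xy)¹ = xy, (xy)² = e.
The smallest positive k with (xy)ᵏ = e is 2.

Answer: 2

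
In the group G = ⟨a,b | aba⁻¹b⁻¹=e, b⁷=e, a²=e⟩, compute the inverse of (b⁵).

The order of (b⁵) is 7 (smallest k with (b⁵)ᵏ = e), so (b⁵)⁻¹ = (b⁵)⁶ = b².
Check: (b⁵) · (b²) → (b⁵) · b² = e, giving e as required.

Answer: b²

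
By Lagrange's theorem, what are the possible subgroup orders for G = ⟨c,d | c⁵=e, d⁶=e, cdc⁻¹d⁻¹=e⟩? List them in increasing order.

|G| = 30 = 2 · 3 · 5. By Lagrange's theorem the order of any subgroup divides 30; the divisors of 30 are 1, 2, 3, 5, 6, 10, 15, 30.

Answer: 1, 2, 3, 5, 6, 10, 15, 30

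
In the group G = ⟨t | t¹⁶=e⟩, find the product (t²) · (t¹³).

Compute (t²) · (t¹³) by multiplying left to right and reducing via the relations at each step:
  (t²) · t¹³ = t¹⁵

Answer: t¹⁵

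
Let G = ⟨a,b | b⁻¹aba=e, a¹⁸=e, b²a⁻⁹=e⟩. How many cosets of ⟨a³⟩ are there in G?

First find ord(a³) by computing successive powers:
  (a³)¹ = a³, (a³)² = a⁶, (a³)³ = a⁹, (a³)⁴ = a¹², (a³)⁵ = a¹⁵, (a³)⁶ = e.
So |⟨a³⟩| = ord(a³) = 6. With |G| = 36, by Lagrange [G : ⟨a³⟩] = 36/6 = 6.

Answer: 6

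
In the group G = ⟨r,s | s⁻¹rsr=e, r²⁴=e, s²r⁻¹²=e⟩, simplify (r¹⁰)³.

Compute successive powers of (r¹⁰), reducing at each step:
  (r¹⁰)²: (r¹⁰) · r¹⁰ = r²⁰
  (r¹⁰)³: (r²⁰) · r¹⁰ = r⁶

Answer: r⁶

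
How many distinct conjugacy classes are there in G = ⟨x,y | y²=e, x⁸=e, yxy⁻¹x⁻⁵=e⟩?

The conjugacy classes (representative and size) are:
  [e] (size 1), [x⁵] (size 2), [x²] (size 1), [x⁷] (size 2), [x⁴] (size 1), [x⁶] (size 1), [y] (size 2), [x⁵y] (size 2), [x²y] (size 2), [x³y] (size 2).
Class equation: 1 + 2 + 1 + 2 + 1 + 1 + 2 + 2 + 2 + 2 = 16 = |G|. So G has 10 conjugacy classes.

Answer: 10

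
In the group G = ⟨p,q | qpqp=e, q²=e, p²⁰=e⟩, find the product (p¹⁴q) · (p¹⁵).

Compute (p¹⁴q) · (p¹⁵) by multiplying left to right and reducing via the relations at each step:
  (p¹⁴q) · p¹⁵ = p¹⁹q

Answer: p¹⁹q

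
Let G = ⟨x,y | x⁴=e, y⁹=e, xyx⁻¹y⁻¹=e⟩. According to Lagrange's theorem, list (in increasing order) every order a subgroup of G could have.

|G| = 36 = 2² · 3². By Lagrange's theorem the order of any subgroup divides 36; the divisors of 36 are 1, 2, 3, 4, 6, 9, 12, 18, 36.

Answer: 1, 2, 3, 4, 6, 9, 12, 18, 36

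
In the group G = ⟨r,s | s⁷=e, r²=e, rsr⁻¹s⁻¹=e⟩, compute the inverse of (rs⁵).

The order of (rs⁵) is 14 (smallest k with (rs⁵)ᵏ = e), so (rs⁵)⁻¹ = (rs⁵)¹³ = rs².
Check: (rs⁵) · (rs²) → (rs⁵) · r = s⁵;   (s⁵) · s² = e, giving e as required.

Answer: rs²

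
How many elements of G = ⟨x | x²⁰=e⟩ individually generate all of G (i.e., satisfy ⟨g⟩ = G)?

G is cyclic of order 20. An element generates G iff its order is 20, and a cyclic group of order 20 has exactly φ(20) = 8 such elements.

Answer: 8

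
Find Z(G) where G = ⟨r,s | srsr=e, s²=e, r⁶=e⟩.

An element z ∈ Z(G) iff z commutes with every generator.
For example r³ is central: (r³)·r = r⁴ = r·(r³); (r³)·s = r³s = s·(r³).
Whereas r ∉ Z(G) since r·s = rs ≠ r⁵s = s·r.
Checking each of the 12 elements this way gives Z(G) = {e, r³}, of order 2.

Answer: {e, r³}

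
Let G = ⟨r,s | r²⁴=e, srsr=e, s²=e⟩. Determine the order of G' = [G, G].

G' = [G, G] is generated by all commutators. The generator-pair commutators are: [r, s] = r².
The subgroup they normally generate is {e, r², r⁴, r⁶, r⁸, r¹⁰, r¹², r¹⁴, r¹⁶, r¹⁸, r²⁰, r²²}, of order 12.
Check: |G/G'| = 48/12 = 4 is the order of the abelianisation.

Answer: 12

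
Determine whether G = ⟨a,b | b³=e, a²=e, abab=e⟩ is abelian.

a·b = ab but b·a = ab², so a·b ≠ b·a and G is not abelian.

Answer: No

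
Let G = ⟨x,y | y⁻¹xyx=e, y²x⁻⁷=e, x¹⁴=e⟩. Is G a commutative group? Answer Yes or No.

x·y = xy but y·x = x⁶y⁻¹, so x·y ≠ y·x and G is not abelian.

Answer: No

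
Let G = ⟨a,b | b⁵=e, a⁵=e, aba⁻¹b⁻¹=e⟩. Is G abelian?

Each pair of generators commutes: a·b = ab = b·a. Since the generators pairwise commute, every element of G commutes with every other, so G is abelian.

Answer: Yes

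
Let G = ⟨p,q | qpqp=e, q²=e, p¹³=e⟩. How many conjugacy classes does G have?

The conjugacy classes (representative and size) are:
  [e] (size 1), [p¹²] (size 2), [p¹¹] (size 2), [p³] (size 2), [p⁴] (size 2), [p⁸] (size 2), [p⁶] (size 2), [q] (size 13).
Class equation: 1 + 2 + 2 + 2 + 2 + 2 + 2 + 13 = 26 = |G|. So G has 8 conjugacy classes.

Answer: 8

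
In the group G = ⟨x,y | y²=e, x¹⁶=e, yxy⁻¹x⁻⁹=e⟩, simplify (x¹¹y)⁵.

Compute successive powers of (x¹¹y), reducing at each step:
  (x¹¹y)²: (x¹¹y) · x¹¹ = x¹⁴y;   (x¹⁴y) · y = x¹⁴
  (x¹¹y)³: (x¹⁴) · x¹¹ = x⁹;   (x⁹) · y = x⁹y
  (x¹¹y)⁴: (x⁹y) · x¹¹ = x¹²y;   (x¹²y) · y = x¹²
  (x¹¹y)⁵: (x¹²) · x¹¹ = x⁷;   (x⁷) · y = x⁷y

Answer: x⁷y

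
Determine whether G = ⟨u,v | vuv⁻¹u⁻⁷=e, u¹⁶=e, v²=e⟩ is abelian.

u·v = uv but v·u = u⁷v, so u·v ≠ v·u and G is not abelian.

Answer: No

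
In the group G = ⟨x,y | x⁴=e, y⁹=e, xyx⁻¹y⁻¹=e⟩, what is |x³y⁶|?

Compute successive powers until reaching e:
  (x³y⁶)¹ = x³y⁶, (x³y⁶)² = x²y³, (x³y⁶)³ = x, (x³y⁶)⁴ = y⁶, (x³y⁶)⁵ = x³y³, (x³y⁶)⁶ = x², (x³y⁶)⁷ = xy⁶, (x³y⁶)⁸ = y³, (x³y⁶)⁹ = x³, (x³y⁶)¹⁰ = x²y⁶, (x³y⁶)¹¹ = xy³, (x³y⁶)¹² = e.
The smallest positive k with (x³y⁶)ᵏ = e is 12.

Answer: 12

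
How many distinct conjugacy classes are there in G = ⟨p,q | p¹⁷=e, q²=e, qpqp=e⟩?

The conjugacy classes (representative and size) are:
  [e] (size 1), [p¹⁶] (size 2), [p²] (size 2), [p³] (size 2), [p¹³] (size 2), [p¹²] (size 2), [p⁶] (size 2), [p¹⁰] (size 2), [p⁹] (size 2), [p⁷q] (size 17).
Class equation: 1 + 2 + 2 + 2 + 2 + 2 + 2 + 2 + 2 + 17 = 34 = |G|. So G has 10 conjugacy classes.

Answer: 10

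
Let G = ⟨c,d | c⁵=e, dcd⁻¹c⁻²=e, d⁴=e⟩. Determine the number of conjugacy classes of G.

The conjugacy classes (representative and size) are:
  [e] (size 1), [c⁴] (size 4), [c²d] (size 5), [d²] (size 5), [c³d³] (size 5).
Class equation: 1 + 4 + 5 + 5 + 5 = 20 = |G|. So G has 5 conjugacy classes.

Answer: 5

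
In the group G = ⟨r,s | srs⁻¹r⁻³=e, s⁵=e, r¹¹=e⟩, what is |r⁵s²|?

Compute successive powers until reaching e:
  (r⁵s²)¹ = r⁵s², (r⁵s²)² = r⁶s⁴, (r⁵s²)³ = r⁴s, (r⁵s²)⁴ = r⁸s³, (r⁵s²)⁵ = e.
The smallest positive k with (r⁵s²)ᵏ = e is 5.

Answer: 5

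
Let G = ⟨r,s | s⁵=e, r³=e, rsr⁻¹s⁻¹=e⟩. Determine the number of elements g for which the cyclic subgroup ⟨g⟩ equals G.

G is cyclic of order 15. An element generates G iff its order is 15, and a cyclic group of order 15 has exactly φ(15) = 8 such elements.

Answer: 8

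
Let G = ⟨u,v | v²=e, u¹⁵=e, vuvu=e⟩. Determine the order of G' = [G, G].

G' = [G, G] is generated by all commutators. The generator-pair commutators are: [u, v] = u².
The subgroup they normally generate is {e, u, u², u³, u⁴, u⁵, u⁶, u⁷, u⁸, u⁹, u¹⁰, u¹¹, u¹², u¹³, u¹⁴}, of order 15.
Check: |G/G'| = 30/15 = 2 is the order of the abelianisation.

Answer: 15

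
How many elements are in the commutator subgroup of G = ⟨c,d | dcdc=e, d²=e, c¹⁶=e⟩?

G' = [G, G] is generated by all commutators. The generator-pair commutators are: [c, d] = c².
The subgroup they normally generate is {e, c², c⁴, c⁶, c⁸, c¹⁰, c¹², c¹⁴}, of order 8.
Check: |G/G'| = 32/8 = 4 is the order of the abelianisation.

Answer: 8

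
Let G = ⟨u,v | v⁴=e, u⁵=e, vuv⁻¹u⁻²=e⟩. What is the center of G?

An element z ∈ Z(G) iff z commutes with every generator.
For example e is central: e·u = u = u·e; e·v = v = v·e.
Whereas u ∉ Z(G) since u·v = uv ≠ u²v = v·u.
Checking each of the 20 elements this way gives Z(G) = {e}, of order 1.

Answer: {e}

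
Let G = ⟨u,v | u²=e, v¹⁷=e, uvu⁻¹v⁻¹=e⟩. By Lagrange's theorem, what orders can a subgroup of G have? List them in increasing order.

|G| = 34 = 2 · 17. By Lagrange's theorem the order of any subgroup divides 34; the divisors of 34 are 1, 2, 17, 34.

Answer: 1, 2, 17, 34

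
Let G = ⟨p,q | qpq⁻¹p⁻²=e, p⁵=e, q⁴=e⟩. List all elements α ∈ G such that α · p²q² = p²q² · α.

⟨p²q²⟩ ⊆ C_G(p²q²) since powers of p²q² commute with p²q²; so |C_G(p²q²)| ≥ |⟨p²q²⟩| = 2.
By orbit–stabilizer, |C_G(p²q²)| = |G| / |conj. class of p²q²| = 20 / 5 = 4.
The 4 elements commuting with p²q² are {e, p²q², p⁴q, p³q³}.

Answer: {e, p²q², p⁴q, p³q³}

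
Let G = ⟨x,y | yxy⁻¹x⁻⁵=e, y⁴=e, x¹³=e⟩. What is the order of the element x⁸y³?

Compute successive powers until reaching e:
  (x⁸y³)¹ = x⁸y³, (x⁸y³)² = x⁷y², (x⁸y³)³ = x¹²y, (x⁸y³)⁴ = e.
The smallest positive k with (x⁸y³)ᵏ = e is 4.

Answer: 4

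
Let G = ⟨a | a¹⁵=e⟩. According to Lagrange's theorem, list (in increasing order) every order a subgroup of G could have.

|G| = 15 = 3 · 5. By Lagrange's theorem the order of any subgroup divides 15; the divisors of 15 are 1, 3, 5, 15.

Answer: 1, 3, 5, 15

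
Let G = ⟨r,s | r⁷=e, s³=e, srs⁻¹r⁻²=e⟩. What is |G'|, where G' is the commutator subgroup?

G' = [G, G] is generated by all commutators. The generator-pair commutators are: [r, s] = r⁶.
The subgroup they normally generate is {e, r, r², r³, r⁴, r⁵, r⁶}, of order 7.
Check: |G/G'| = 21/7 = 3 is the order of the abelianisation.

Answer: 7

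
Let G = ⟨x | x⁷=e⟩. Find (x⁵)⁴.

Compute successive powers of (x⁵), reducing at each step:
  (x⁵)²: (x⁵) · x⁵ = x³
  (x⁵)³: (x³) · x⁵ = x
  (x⁵)⁴: x · x⁵ = x⁶

Answer: x⁶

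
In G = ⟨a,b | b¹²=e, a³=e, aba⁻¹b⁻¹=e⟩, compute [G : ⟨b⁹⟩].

First find ord(b⁹) by computing successive powers:
  (b⁹)¹ = b⁹, (b⁹)² = b⁶, (b⁹)³ = b³, (b⁹)⁴ = e.
So |⟨b⁹⟩| = ord(b⁹) = 4. With |G| = 36, by Lagrange [G : ⟨b⁹⟩] = 36/4 = 9.

Answer: 9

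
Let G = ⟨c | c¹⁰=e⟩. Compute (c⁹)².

Compute successive powers of (c⁹), reducing at each step:
  (c⁹)²: (c⁹) · c⁹ = c⁸

Answer: c⁸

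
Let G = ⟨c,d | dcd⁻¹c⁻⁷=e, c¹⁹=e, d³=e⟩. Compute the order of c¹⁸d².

Compute successive powers until reaching e:
  (c¹⁸d²)¹ = c¹⁸d², (c¹⁸d²)² = c⁷d, (c¹⁸d²)³ = e.
The smallest positive k with (c¹⁸d²)ᵏ = e is 3.

Answer: 3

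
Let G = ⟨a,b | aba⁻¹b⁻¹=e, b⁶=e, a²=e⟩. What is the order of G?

Enumerate words in the generators, reducing via the relations: the distinct elements are
  {a, b, e, ab, b², b³, b⁴, b⁵, ab², ab³, ab⁴, ab⁵}.
No further products give new elements, so |G| = 12.

Answer: 12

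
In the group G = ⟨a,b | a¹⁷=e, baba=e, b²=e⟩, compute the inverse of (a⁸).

The order of (a⁸) is 17 (smallest k with (a⁸)ᵏ = e), so (a⁸)⁻¹ = (a⁸)¹⁶ = a⁹.
Check: (a⁸) · (a⁹) → (a⁸) · a⁹ = e, giving e as required.

Answer: a⁹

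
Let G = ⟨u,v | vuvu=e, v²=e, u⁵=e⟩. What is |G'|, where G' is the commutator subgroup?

G' = [G, G] is generated by all commutators. The generator-pair commutators are: [u, v] = u².
The subgroup they normally generate is {e, u, u², u³, u⁴}, of order 5.
Check: |G/G'| = 10/5 = 2 is the order of the abelianisation.

Answer: 5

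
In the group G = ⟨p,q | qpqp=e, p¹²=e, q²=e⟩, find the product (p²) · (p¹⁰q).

Compute (p²) · (p¹⁰q) by multiplying left to right and reducing via the relations at each step:
  (p²) · p¹⁰ = e
  e · q = q

Answer: q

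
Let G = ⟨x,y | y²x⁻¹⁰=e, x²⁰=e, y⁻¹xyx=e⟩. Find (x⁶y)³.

Compute successive powers of (x⁶y), reducing at each step:
  (x⁶y)²: (x⁶y) · x⁶ = y;   y · y = x¹⁰
  (x⁶y)³: (x¹⁰) · x⁶ = x¹⁶;   (x¹⁶) · y = x⁶y⁻¹

Answer: x⁶y⁻¹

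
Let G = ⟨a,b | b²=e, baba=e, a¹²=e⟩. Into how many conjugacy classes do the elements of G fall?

The conjugacy classes (representative and size) are:
  [e] (size 1), [a¹¹] (size 2), [a²] (size 2), [a⁹] (size 2), [a⁴] (size 2), [a⁵] (size 2), [a⁶] (size 1), [b] (size 6), [ab] (size 6).
Class equation: 1 + 2 + 2 + 2 + 2 + 2 + 1 + 6 + 6 = 24 = |G|. So G has 9 conjugacy classes.

Answer: 9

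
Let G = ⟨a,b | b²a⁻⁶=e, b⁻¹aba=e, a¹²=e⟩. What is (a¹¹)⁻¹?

The order of (a¹¹) is 12 (smallest k with (a¹¹)ᵏ = e), so (a¹¹)⁻¹ = (a¹¹)¹¹ = a.
Check: (a¹¹) · a → (a¹¹) · a = e, giving e as required.

Answer: a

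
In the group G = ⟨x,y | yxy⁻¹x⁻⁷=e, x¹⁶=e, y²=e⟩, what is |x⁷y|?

Compute successive powers until reaching e:
  (x⁷y)¹ = x⁷y, (x⁷y)² = x⁸, (x⁷y)³ = x¹⁵y, (x⁷y)⁴ = e.
The smallest positive k with (x⁷y)ᵏ = e is 4.

Answer: 4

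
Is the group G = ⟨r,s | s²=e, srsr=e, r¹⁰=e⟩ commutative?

r·s = rs but s·r = r⁹s, so r·s ≠ s·r and G is not abelian.

Answer: No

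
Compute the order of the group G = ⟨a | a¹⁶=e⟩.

G is generated by a single element, so G is cyclic. The relator gives a¹⁶ = e and no smaller power is forced to be e, so the 16 powers {a, e, a², a³, a⁴, a⁵, a⁶, a⁷, a⁸, a⁹, a¹², a¹³, a¹¹, a¹⁰, a¹⁴, a¹⁵} are distinct. Hence |G| = 16.

Answer: 16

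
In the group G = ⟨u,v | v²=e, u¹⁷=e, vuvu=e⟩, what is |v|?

Compute successive powers until reaching e:
  v¹ = v, v² = e.
The smallest positive k with vᵏ = e is 2.

Answer: 2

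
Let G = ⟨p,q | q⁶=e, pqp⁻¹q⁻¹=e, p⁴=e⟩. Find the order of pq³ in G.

Compute successive powers until reaching e:
  (pq³)¹ = pq³, (pq³)² = p², (pq³)³ = p³q³, (pq³)⁴ = e.
The smallest positive k with (pq³)ᵏ = e is 4.

Answer: 4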